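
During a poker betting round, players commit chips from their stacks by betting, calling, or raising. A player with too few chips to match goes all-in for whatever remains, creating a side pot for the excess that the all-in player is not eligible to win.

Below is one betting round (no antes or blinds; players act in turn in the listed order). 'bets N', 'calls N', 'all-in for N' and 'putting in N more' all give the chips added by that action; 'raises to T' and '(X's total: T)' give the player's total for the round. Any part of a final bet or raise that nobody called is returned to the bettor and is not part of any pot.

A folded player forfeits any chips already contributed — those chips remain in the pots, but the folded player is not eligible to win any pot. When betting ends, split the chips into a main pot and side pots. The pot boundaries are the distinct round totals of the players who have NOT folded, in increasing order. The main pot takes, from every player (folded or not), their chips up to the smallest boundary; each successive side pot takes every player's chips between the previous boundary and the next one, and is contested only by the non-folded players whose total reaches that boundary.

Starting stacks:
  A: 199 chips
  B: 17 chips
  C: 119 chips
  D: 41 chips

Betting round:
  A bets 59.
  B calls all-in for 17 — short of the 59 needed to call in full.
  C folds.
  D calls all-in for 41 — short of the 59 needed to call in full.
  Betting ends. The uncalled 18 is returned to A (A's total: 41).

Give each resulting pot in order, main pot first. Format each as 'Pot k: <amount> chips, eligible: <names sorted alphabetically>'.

Pot 1: 51 chips, eligible: A, B, D
Pot 2: 48 chips, eligible: A, D

Derivation:
Contributions (after 18 returned to A): A=41, B=17, D=41
Folded: C
Pot levels (distinct totals of non-folded players): 17, 41
Layer 1-17: 17 each from A, B, D = 17*3 = 51 chips; eligible A, B, D
Layer 18-41: 24 each from A, D = 24*2 = 48 chips; eligible A, D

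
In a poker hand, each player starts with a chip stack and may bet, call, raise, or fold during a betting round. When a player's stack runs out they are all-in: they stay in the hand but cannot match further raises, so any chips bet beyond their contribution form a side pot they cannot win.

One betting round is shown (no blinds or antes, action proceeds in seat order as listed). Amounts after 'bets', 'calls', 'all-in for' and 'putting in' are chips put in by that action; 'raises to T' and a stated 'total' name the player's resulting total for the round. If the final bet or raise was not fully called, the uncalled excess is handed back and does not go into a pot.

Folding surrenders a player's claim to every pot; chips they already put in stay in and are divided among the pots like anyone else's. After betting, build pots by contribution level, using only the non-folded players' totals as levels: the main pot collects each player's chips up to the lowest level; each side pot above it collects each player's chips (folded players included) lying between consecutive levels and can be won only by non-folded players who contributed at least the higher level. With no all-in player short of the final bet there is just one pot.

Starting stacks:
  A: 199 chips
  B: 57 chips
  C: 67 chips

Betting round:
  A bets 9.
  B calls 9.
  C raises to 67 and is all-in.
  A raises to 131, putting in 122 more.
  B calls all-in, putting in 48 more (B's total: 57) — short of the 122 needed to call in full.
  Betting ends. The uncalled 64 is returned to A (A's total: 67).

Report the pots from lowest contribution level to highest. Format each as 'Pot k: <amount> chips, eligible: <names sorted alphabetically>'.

Contributions (after 64 returned to A): A=67, B=57, C=67
Pot levels (distinct totals of non-folded players): 57, 67
Layer 1-57: 57 each from A, B, C = 57*3 = 171 chips; eligible A, B, C
Layer 58-67: 10 each from A, C = 10*2 = 20 chips; eligible A, C

Pot 1: 171 chips, eligible: A, B, C
Pot 2: 20 chips, eligible: A, C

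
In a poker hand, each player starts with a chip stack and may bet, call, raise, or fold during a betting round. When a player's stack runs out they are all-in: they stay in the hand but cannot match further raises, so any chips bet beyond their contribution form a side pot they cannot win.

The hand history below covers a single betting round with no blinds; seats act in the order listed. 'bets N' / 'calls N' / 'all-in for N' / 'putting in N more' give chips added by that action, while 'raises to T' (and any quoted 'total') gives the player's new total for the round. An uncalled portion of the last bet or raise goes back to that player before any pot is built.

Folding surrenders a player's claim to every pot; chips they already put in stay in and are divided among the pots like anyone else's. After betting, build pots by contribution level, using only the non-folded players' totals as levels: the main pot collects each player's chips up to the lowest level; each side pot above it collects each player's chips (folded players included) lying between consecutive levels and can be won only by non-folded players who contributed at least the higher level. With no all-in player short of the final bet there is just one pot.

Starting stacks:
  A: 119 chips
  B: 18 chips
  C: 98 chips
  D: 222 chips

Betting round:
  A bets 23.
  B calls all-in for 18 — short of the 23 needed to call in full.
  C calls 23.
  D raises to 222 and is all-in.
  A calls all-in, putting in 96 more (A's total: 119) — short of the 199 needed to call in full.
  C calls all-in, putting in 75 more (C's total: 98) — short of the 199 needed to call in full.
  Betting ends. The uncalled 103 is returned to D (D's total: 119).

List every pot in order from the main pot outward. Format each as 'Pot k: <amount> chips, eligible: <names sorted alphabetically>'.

Pot 1: 72 chips, eligible: A, B, C, D
Pot 2: 240 chips, eligible: A, C, D
Pot 3: 42 chips, eligible: A, D

Derivation:
Contributions (after 103 returned to D): A=119, B=18, C=98, D=119
Pot levels (distinct totals of non-folded players): 18, 98, 119
Layer 1-18: 18 each from A, B, C, D = 18*4 = 72 chips; eligible A, B, C, D
Layer 19-98: 80 each from A, C, D = 80*3 = 240 chips; eligible A, C, D
Layer 99-119: 21 each from A, D = 21*2 = 42 chips; eligible A, D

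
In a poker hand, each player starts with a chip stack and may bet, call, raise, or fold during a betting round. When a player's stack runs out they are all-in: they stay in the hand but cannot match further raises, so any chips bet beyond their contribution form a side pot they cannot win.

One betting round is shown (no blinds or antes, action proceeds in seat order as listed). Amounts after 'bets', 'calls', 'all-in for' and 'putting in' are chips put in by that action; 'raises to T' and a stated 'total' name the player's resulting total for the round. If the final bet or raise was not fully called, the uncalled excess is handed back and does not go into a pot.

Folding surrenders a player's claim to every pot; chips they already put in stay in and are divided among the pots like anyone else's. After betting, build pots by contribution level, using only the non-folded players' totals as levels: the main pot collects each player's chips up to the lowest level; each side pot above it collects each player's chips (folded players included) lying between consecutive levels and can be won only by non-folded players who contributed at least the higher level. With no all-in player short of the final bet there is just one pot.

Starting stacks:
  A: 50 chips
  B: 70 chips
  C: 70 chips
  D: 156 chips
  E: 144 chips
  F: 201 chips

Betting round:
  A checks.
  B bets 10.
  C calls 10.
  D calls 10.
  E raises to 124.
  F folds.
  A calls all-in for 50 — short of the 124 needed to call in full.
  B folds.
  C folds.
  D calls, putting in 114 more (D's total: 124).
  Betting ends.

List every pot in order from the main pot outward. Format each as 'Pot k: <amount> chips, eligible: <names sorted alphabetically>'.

Pot 1: 170 chips, eligible: A, D, E
Pot 2: 148 chips, eligible: D, E

Derivation:
Contributions: A=50, B=10, C=10, D=124, E=124
Folded: B, C, F
Pot levels (distinct totals of non-folded players): 50, 124
Layer 1-50: A 50 + B 10 + C 10 + D 50 + E 50 = 170 chips; eligible A, D, E
Layer 51-124: 74 each from D, E = 74*2 = 148 chips; eligible D, E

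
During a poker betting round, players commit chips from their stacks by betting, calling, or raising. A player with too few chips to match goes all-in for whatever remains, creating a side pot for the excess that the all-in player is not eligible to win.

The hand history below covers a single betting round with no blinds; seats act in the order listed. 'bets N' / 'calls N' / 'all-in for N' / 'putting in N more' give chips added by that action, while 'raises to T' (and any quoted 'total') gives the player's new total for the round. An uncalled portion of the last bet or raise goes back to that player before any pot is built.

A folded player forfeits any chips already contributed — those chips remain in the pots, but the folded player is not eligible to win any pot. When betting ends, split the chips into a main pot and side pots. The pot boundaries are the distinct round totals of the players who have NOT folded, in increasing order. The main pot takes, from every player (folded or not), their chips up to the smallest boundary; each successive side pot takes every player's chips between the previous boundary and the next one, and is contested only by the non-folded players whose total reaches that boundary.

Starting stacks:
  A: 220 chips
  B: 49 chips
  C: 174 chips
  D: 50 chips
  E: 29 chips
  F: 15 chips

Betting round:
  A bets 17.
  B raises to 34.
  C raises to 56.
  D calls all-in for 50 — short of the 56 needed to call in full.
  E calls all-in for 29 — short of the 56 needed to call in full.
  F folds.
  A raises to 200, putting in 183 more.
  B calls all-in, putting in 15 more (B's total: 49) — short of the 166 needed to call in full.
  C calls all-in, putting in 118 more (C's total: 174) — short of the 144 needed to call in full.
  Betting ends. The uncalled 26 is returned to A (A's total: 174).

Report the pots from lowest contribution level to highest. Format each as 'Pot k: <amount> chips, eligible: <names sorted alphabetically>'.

Contributions (after 26 returned to A): A=174, B=49, C=174, D=50, E=29
Folded: F
Pot levels (distinct totals of non-folded players): 29, 49, 50, 174
Layer 1-29: 29 each from A, B, C, D, E = 29*5 = 145 chips; eligible A, B, C, D, E
Layer 30-49: 20 each from A, B, C, D = 20*4 = 80 chips; eligible A, B, C, D
Layer 50-50: 1 each from A, C, D = 1*3 = 3 chips; eligible A, C, D
Layer 51-174: 124 each from A, C = 124*2 = 248 chips; eligible A, C

Pot 1: 145 chips, eligible: A, B, C, D, E
Pot 2: 80 chips, eligible: A, B, C, D
Pot 3: 3 chips, eligible: A, C, D
Pot 4: 248 chips, eligible: A, C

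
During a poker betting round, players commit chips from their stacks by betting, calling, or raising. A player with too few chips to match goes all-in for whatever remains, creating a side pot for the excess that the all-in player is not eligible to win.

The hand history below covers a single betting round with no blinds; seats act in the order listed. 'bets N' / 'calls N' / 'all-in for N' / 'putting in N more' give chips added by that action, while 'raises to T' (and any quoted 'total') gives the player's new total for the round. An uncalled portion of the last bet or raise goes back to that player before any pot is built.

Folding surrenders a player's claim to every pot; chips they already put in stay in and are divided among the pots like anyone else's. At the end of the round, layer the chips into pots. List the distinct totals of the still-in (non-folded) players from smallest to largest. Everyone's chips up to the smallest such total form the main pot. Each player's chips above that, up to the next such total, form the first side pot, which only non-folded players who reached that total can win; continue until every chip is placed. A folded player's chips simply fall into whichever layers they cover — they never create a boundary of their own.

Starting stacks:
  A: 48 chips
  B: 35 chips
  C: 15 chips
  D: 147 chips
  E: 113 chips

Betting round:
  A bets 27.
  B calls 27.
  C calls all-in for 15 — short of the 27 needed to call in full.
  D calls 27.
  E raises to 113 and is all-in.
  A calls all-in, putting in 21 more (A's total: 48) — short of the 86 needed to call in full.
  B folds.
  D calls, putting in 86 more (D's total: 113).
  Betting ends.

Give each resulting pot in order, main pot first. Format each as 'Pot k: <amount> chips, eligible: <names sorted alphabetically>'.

Pot 1: 75 chips, eligible: A, C, D, E
Pot 2: 111 chips, eligible: A, D, E
Pot 3: 130 chips, eligible: D, E

Derivation:
Contributions: A=48, B=27, C=15, D=113, E=113
Folded: B
Pot levels (distinct totals of non-folded players): 15, 48, 113
Layer 1-15: 15 each from A, B, C, D, E = 15*5 = 75 chips; eligible A, C, D, E
Layer 16-48: A 33 + B 12 + D 33 + E 33 = 111 chips; eligible A, D, E
Layer 49-113: 65 each from D, E = 65*2 = 130 chips; eligible D, E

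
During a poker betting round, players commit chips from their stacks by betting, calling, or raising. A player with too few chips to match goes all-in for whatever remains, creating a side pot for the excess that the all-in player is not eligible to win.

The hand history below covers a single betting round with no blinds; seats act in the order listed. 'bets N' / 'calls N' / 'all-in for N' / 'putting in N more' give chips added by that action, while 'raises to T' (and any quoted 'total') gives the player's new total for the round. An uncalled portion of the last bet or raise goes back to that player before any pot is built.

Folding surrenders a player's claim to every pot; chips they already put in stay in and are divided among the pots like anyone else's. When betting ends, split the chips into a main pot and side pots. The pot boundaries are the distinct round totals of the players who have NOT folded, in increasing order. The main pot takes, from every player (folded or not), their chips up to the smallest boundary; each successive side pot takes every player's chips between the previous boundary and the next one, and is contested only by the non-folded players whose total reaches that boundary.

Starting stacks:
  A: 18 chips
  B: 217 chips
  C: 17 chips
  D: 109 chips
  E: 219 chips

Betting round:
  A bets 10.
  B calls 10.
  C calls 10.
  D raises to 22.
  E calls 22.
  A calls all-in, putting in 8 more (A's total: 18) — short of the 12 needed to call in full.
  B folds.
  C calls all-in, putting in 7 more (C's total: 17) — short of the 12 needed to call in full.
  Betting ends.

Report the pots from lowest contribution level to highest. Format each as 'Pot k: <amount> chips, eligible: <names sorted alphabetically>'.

Contributions: A=18, B=10, C=17, D=22, E=22
Folded: B
Pot levels (distinct totals of non-folded players): 17, 18, 22
Layer 1-17: A 17 + B 10 + C 17 + D 17 + E 17 = 78 chips; eligible A, C, D, E
Layer 18-18: 1 each from A, D, E = 1*3 = 3 chips; eligible A, D, E
Layer 19-22: 4 each from D, E = 4*2 = 8 chips; eligible D, E

Pot 1: 78 chips, eligible: A, C, D, E
Pot 2: 3 chips, eligible: A, D, E
Pot 3: 8 chips, eligible: D, E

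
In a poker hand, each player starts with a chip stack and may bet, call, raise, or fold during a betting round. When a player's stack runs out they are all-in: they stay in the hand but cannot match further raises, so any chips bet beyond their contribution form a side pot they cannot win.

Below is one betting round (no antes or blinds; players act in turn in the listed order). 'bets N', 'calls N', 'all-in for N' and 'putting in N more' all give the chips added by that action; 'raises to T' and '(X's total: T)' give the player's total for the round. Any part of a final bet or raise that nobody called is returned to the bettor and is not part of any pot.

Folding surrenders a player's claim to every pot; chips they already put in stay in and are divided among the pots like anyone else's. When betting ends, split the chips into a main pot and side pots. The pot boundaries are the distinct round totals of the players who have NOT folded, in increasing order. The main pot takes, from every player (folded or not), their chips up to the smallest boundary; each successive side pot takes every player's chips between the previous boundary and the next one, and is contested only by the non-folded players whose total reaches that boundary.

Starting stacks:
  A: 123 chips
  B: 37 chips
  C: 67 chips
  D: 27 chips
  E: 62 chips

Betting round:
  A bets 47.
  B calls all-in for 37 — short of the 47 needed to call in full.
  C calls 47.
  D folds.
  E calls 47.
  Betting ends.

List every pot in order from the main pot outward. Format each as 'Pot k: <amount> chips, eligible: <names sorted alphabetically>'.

Contributions: A=47, B=37, C=47, E=47
Folded: D
Pot levels (distinct totals of non-folded players): 37, 47
Layer 1-37: 37 each from A, B, C, E = 37*4 = 148 chips; eligible A, B, C, E
Layer 38-47: 10 each from A, C, E = 10*3 = 30 chips; eligible A, C, E

Pot 1: 148 chips, eligible: A, B, C, E
Pot 2: 30 chips, eligible: A, C, E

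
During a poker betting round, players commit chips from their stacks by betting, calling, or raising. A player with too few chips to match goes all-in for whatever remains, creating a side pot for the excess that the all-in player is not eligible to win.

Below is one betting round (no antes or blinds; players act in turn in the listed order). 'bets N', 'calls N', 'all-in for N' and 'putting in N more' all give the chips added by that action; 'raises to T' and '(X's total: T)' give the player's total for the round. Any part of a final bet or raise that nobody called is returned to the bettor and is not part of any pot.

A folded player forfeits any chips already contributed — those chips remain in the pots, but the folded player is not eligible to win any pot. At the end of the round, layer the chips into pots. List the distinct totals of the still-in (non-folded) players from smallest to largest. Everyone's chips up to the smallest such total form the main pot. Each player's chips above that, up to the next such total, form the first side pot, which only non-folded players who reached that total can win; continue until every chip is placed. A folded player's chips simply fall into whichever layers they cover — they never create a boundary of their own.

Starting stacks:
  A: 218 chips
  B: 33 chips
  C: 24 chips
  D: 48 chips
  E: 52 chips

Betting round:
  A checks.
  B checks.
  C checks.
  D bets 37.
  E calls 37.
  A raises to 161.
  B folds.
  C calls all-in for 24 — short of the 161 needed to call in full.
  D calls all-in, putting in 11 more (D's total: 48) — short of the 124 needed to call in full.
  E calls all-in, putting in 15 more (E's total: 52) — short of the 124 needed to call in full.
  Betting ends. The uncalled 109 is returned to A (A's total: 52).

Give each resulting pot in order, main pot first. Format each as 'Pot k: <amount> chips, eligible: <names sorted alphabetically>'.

Contributions (after 109 returned to A): A=52, C=24, D=48, E=52
Folded: B
Pot levels (distinct totals of non-folded players): 24, 48, 52
Layer 1-24: 24 each from A, C, D, E = 24*4 = 96 chips; eligible A, C, D, E
Layer 25-48: 24 each from A, D, E = 24*3 = 72 chips; eligible A, D, E
Layer 49-52: 4 each from A, E = 4*2 = 8 chips; eligible A, E

Pot 1: 96 chips, eligible: A, C, D, E
Pot 2: 72 chips, eligible: A, D, E
Pot 3: 8 chips, eligible: A, E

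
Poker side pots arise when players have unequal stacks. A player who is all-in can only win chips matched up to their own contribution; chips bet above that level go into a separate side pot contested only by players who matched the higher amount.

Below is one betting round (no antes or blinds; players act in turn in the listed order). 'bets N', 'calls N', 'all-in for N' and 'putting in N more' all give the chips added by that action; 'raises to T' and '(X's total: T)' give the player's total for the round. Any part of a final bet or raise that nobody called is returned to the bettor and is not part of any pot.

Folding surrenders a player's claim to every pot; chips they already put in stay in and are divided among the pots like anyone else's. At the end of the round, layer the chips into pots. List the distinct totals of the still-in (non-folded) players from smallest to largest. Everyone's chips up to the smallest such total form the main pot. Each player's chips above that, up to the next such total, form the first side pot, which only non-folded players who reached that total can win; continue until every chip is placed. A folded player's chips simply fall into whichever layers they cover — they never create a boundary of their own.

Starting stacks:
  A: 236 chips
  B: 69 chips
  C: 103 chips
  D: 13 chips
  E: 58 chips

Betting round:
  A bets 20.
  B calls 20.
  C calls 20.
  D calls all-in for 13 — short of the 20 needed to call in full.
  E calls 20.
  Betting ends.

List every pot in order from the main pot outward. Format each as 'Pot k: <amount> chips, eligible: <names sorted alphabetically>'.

Pot 1: 65 chips, eligible: A, B, C, D, E
Pot 2: 28 chips, eligible: A, B, C, E

Derivation:
Contributions: A=20, B=20, C=20, D=13, E=20
Pot levels (distinct totals of non-folded players): 13, 20
Layer 1-13: 13 each from A, B, C, D, E = 13*5 = 65 chips; eligible A, B, C, D, E
Layer 14-20: 7 each from A, B, C, E = 7*4 = 28 chips; eligible A, B, C, E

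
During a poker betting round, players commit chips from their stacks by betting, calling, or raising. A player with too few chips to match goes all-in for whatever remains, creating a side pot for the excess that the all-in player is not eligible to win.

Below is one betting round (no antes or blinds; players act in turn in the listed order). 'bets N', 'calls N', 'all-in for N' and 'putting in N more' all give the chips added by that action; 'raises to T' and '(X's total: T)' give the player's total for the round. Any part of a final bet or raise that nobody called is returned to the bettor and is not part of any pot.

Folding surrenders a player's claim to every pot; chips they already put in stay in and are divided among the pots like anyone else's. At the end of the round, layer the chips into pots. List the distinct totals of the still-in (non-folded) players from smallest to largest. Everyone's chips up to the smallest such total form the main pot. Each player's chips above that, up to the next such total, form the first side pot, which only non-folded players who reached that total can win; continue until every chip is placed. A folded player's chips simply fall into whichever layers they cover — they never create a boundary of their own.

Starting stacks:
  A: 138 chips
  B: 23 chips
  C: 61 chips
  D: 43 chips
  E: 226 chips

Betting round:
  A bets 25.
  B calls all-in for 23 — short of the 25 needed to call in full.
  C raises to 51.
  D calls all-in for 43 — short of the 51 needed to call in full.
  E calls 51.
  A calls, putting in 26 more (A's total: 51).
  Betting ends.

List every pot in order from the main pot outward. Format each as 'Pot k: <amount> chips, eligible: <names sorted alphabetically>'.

Contributions: A=51, B=23, C=51, D=43, E=51
Pot levels (distinct totals of non-folded players): 23, 43, 51
Layer 1-23: 23 each from A, B, C, D, E = 23*5 = 115 chips; eligible A, B, C, D, E
Layer 24-43: 20 each from A, C, D, E = 20*4 = 80 chips; eligible A, C, D, E
Layer 44-51: 8 each from A, C, E = 8*3 = 24 chips; eligible A, C, E

Pot 1: 115 chips, eligible: A, B, C, D, E
Pot 2: 80 chips, eligible: A, C, D, E
Pot 3: 24 chips, eligible: A, C, E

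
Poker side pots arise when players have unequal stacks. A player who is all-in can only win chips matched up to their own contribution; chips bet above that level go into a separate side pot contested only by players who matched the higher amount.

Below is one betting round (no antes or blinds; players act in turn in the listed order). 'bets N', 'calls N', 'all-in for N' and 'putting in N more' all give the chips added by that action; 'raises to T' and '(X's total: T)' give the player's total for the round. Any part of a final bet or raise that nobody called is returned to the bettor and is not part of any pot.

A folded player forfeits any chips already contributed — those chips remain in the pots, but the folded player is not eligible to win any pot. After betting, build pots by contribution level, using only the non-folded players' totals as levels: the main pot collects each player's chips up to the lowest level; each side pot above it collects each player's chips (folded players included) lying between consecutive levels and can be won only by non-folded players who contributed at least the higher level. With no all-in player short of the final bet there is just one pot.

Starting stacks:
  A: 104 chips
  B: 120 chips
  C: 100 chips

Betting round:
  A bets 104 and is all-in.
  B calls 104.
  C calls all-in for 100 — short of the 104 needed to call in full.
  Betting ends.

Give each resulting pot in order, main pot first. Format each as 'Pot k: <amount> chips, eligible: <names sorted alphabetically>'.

Contributions: A=104, B=104, C=100
Pot levels (distinct totals of non-folded players): 100, 104
Layer 1-100: 100 each from A, B, C = 100*3 = 300 chips; eligible A, B, C
Layer 101-104: 4 each from A, B = 4*2 = 8 chips; eligible A, B

Pot 1: 300 chips, eligible: A, B, C
Pot 2: 8 chips, eligible: A, B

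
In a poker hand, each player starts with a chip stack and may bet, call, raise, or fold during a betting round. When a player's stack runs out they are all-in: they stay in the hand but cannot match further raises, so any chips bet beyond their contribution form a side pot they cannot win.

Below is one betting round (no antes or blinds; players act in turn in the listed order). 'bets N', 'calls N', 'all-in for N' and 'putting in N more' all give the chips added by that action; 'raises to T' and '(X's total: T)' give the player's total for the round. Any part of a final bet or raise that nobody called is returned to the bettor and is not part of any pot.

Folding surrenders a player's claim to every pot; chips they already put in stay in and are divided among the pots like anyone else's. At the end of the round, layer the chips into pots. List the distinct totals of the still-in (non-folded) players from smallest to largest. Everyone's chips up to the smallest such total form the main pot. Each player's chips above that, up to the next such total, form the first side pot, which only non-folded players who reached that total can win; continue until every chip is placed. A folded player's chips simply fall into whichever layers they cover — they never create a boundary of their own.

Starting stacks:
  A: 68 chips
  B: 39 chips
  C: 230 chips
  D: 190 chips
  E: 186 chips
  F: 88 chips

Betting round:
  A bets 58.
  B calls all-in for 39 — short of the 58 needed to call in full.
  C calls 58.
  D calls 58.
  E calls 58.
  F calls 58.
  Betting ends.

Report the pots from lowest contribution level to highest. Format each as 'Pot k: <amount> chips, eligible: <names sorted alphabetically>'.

Contributions: A=58, B=39, C=58, D=58, E=58, F=58
Pot levels (distinct totals of non-folded players): 39, 58
Layer 1-39: 39 each from A, B, C, D, E, F = 39*6 = 234 chips; eligible A, B, C, D, E, F
Layer 40-58: 19 each from A, C, D, E, F = 19*5 = 95 chips; eligible A, C, D, E, F

Pot 1: 234 chips, eligible: A, B, C, D, E, F
Pot 2: 95 chips, eligible: A, C, D, E, F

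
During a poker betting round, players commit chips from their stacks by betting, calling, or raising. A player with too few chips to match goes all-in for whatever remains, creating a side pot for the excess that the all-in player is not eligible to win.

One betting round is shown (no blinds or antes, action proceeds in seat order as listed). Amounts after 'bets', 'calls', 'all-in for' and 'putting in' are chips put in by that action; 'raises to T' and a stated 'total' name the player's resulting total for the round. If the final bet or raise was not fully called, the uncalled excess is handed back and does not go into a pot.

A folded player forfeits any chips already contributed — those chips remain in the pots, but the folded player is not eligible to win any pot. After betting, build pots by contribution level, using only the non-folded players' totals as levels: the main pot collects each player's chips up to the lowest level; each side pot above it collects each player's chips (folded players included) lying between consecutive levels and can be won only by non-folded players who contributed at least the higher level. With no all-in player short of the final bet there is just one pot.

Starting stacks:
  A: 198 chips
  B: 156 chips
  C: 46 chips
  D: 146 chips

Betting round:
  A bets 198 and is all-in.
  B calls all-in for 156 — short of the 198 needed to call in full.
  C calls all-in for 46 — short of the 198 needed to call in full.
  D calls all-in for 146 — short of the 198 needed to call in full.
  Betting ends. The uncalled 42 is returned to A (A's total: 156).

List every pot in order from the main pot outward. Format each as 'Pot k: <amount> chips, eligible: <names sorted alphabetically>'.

Pot 1: 184 chips, eligible: A, B, C, D
Pot 2: 300 chips, eligible: A, B, D
Pot 3: 20 chips, eligible: A, B

Derivation:
Contributions (after 42 returned to A): A=156, B=156, C=46, D=146
Pot levels (distinct totals of non-folded players): 46, 146, 156
Layer 1-46: 46 each from A, B, C, D = 46*4 = 184 chips; eligible A, B, C, D
Layer 47-146: 100 each from A, B, D = 100*3 = 300 chips; eligible A, B, D
Layer 147-156: 10 each from A, B = 10*2 = 20 chips; eligible A, B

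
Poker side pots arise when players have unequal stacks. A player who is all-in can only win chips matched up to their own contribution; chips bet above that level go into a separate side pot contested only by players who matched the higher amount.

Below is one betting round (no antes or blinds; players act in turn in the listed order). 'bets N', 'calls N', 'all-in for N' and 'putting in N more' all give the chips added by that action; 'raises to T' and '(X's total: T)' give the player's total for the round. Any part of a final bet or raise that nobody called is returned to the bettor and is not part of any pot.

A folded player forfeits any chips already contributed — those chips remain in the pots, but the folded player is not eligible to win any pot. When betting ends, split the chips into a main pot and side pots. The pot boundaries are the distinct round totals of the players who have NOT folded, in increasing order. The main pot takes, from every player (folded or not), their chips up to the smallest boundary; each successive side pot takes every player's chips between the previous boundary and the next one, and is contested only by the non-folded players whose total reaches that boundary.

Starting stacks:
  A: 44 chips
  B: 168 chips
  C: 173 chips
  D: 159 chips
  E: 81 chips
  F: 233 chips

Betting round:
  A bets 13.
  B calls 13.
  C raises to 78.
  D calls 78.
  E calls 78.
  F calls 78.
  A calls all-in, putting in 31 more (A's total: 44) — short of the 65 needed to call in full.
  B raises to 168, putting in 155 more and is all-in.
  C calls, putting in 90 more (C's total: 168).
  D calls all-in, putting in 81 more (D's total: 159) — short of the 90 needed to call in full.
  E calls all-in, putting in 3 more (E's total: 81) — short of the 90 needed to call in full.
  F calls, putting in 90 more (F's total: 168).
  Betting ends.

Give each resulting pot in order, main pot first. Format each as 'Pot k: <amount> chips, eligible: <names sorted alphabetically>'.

Contributions: A=44, B=168, C=168, D=159, E=81, F=168
Pot levels (distinct totals of non-folded players): 44, 81, 159, 168
Layer 1-44: 44 each from A, B, C, D, E, F = 44*6 = 264 chips; eligible A, B, C, D, E, F
Layer 45-81: 37 each from B, C, D, E, F = 37*5 = 185 chips; eligible B, C, D, E, F
Layer 82-159: 78 each from B, C, D, F = 78*4 = 312 chips; eligible B, C, D, F
Layer 160-168: 9 each from B, C, F = 9*3 = 27 chips; eligible B, C, F

Pot 1: 264 chips, eligible: A, B, C, D, E, F
Pot 2: 185 chips, eligible: B, C, D, E, F
Pot 3: 312 chips, eligible: B, C, D, F
Pot 4: 27 chips, eligible: B, C, F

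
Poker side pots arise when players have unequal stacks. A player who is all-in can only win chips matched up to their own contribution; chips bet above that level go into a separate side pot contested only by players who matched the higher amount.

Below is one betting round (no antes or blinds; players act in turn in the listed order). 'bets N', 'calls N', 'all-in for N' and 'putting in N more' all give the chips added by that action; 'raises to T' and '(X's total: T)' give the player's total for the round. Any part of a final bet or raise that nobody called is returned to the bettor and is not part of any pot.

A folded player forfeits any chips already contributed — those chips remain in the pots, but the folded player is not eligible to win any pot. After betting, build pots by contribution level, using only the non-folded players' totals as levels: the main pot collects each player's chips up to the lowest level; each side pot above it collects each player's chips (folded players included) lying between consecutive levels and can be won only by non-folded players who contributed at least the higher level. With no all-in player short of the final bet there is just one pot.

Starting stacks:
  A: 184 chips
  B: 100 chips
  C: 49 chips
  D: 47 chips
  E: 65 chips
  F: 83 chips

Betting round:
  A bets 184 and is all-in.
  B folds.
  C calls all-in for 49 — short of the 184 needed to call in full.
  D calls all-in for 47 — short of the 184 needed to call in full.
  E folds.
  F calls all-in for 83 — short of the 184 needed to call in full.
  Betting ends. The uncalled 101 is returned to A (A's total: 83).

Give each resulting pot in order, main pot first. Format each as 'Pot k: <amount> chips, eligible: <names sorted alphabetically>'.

Pot 1: 188 chips, eligible: A, C, D, F
Pot 2: 6 chips, eligible: A, C, F
Pot 3: 68 chips, eligible: A, F

Derivation:
Contributions (after 101 returned to A): A=83, C=49, D=47, F=83
Folded: B, E
Pot levels (distinct totals of non-folded players): 47, 49, 83
Layer 1-47: 47 each from A, C, D, F = 47*4 = 188 chips; eligible A, C, D, F
Layer 48-49: 2 each from A, C, F = 2*3 = 6 chips; eligible A, C, F
Layer 50-83: 34 each from A, F = 34*2 = 68 chips; eligible A, F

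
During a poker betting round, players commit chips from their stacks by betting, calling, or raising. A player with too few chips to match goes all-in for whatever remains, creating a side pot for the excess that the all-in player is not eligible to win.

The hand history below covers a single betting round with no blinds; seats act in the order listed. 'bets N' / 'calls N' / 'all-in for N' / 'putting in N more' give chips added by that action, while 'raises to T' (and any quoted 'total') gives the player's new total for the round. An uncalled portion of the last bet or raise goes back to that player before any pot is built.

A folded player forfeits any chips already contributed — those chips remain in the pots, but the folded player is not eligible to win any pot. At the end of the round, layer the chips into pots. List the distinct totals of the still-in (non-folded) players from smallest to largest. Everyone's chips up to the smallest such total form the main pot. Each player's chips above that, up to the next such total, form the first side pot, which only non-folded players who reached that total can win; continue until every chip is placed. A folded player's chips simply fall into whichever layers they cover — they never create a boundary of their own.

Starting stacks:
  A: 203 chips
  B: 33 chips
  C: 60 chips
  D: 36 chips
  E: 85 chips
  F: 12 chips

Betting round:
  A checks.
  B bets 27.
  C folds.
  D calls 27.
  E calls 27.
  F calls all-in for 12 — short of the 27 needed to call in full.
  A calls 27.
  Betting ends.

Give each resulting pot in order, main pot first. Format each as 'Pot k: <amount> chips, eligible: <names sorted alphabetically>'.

Pot 1: 60 chips, eligible: A, B, D, E, F
Pot 2: 60 chips, eligible: A, B, D, E

Derivation:
Contributions: A=27, B=27, D=27, E=27, F=12
Folded: C
Pot levels (distinct totals of non-folded players): 12, 27
Layer 1-12: 12 each from A, B, D, E, F = 12*5 = 60 chips; eligible A, B, D, E, F
Layer 13-27: 15 each from A, B, D, E = 15*4 = 60 chips; eligible A, B, D, E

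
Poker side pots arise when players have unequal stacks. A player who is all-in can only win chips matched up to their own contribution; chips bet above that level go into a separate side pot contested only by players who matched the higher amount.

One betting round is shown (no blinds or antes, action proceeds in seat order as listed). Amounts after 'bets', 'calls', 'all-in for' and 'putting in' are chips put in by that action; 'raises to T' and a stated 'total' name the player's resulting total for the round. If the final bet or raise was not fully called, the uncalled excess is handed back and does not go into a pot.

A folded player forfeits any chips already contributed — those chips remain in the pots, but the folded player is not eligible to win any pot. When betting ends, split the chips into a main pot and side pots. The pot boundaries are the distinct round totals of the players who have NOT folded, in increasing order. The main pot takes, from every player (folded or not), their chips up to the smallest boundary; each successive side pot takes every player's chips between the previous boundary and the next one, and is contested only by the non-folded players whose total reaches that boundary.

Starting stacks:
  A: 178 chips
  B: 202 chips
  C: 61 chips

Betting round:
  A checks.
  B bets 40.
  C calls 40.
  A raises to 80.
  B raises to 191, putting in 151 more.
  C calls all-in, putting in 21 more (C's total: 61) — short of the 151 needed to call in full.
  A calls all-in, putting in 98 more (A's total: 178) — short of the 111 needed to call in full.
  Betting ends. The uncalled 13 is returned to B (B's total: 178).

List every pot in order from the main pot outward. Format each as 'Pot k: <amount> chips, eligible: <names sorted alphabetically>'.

Contributions (after 13 returned to B): A=178, B=178, C=61
Pot levels (distinct totals of non-folded players): 61, 178
Layer 1-61: 61 each from A, B, C = 61*3 = 183 chips; eligible A, B, C
Layer 62-178: 117 each from A, B = 117*2 = 234 chips; eligible A, B

Pot 1: 183 chips, eligible: A, B, C
Pot 2: 234 chips, eligible: A, B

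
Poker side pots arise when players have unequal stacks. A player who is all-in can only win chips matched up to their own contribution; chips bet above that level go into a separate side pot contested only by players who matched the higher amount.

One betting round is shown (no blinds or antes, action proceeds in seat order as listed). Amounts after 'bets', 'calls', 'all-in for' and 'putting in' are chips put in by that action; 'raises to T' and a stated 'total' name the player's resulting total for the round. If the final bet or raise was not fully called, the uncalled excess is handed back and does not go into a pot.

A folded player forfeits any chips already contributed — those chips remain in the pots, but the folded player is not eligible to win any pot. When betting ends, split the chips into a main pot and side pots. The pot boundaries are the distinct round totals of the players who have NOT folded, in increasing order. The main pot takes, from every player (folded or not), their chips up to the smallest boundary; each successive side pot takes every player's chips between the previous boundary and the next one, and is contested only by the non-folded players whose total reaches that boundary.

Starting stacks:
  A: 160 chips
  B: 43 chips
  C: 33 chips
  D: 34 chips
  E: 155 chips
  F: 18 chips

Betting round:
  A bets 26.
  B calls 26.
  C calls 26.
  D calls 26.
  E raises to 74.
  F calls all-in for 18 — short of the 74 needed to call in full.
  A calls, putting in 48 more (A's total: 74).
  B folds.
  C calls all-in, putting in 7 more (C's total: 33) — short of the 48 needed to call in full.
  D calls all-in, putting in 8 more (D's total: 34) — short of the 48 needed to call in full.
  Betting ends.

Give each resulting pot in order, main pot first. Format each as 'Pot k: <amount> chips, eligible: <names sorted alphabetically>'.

Pot 1: 108 chips, eligible: A, C, D, E, F
Pot 2: 68 chips, eligible: A, C, D, E
Pot 3: 3 chips, eligible: A, D, E
Pot 4: 80 chips, eligible: A, E

Derivation:
Contributions: A=74, B=26, C=33, D=34, E=74, F=18
Folded: B
Pot levels (distinct totals of non-folded players): 18, 33, 34, 74
Layer 1-18: 18 each from A, B, C, D, E, F = 18*6 = 108 chips; eligible A, C, D, E, F
Layer 19-33: A 15 + B 8 + C 15 + D 15 + E 15 = 68 chips; eligible A, C, D, E
Layer 34-34: 1 each from A, D, E = 1*3 = 3 chips; eligible A, D, E
Layer 35-74: 40 each from A, E = 40*2 = 80 chips; eligible A, E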